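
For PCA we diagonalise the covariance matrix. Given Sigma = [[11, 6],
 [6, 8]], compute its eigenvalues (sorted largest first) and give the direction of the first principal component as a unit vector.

Step 1 — characteristic polynomial of 2×2 Sigma:
  det(Sigma - λI) = λ² - trace · λ + det = 0.
  trace = 11 + 8 = 19, det = 11·8 - (6)² = 52.
Step 2 — discriminant:
  Δ = trace² - 4·det = 361 - 208 = 153.
Step 3 — eigenvalues:
  λ = (trace ± √Δ)/2 = (19 ± 12.3693)/2,
  λ_1 = 15.6847,  λ_2 = 3.3153.

Step 4 — unit eigenvector for λ_1: solve (Sigma - λ_1 I)v = 0. First row:
  (11 - 15.6847)·v_x + (6)·v_y = 0, i.e. (-4.6847)·v_x + (6)·v_y = 0,
  so v ∝ (b, λ_1 - a) = (6, 4.6847) = u.
  ||u|| = √((6)² + (4.6847)²) = √(57.946) ≈ 7.6122,
  v_1 = u/||u|| ≈ (0.7882, 0.6154) (||v_1|| = 1).

λ_1 = 15.6847,  λ_2 = 3.3153;  v_1 ≈ (0.7882, 0.6154)


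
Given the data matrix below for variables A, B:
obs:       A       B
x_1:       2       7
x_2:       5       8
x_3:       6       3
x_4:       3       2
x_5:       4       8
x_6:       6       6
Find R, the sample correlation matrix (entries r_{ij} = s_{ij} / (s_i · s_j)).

Step 1 — column means:
  mean(A) = (2 + 5 + 6 + 3 + 4 + 6) / 6 = 26/6 = 4.3333
  mean(B) = (7 + 8 + 3 + 2 + 8 + 6) / 6 = 34/6 = 5.6667

Step 2 — sample variances and covariances s[i,j] = (1/(n-1)) · Σ_k (x_{k,i} - mean_i) · (x_{k,j} - mean_j), with n-1 = 5:
  s[A,A] = ((-2.3333)·(-2.3333) + (0.6667)·(0.6667) + (1.6667)·(1.6667) + (-1.3333)·(-1.3333) + (-0.3333)·(-0.3333) + (1.6667)·(1.6667)) / 5 = 13.3333/5 = 2.6667
  s[A,B] = ((-2.3333)·(1.3333) + (0.6667)·(2.3333) + (1.6667)·(-2.6667) + (-1.3333)·(-3.6667) + (-0.3333)·(2.3333) + (1.6667)·(0.3333)) / 5 = -1.3333/5 = -0.2667
  s[B,B] = ((1.3333)·(1.3333) + (2.3333)·(2.3333) + (-2.6667)·(-2.6667) + (-3.6667)·(-3.6667) + (2.3333)·(2.3333) + (0.3333)·(0.3333)) / 5 = 33.3333/5 = 6.6667
  Sample standard deviations s_i = √(s[i,i]):
  s(A) = √(2.6667) = 1.633
  s(B) = √(6.6667) = 2.582

Step 3 — r_{ij} = s_{ij} / (s_i · s_j):
  r[A,A] = 1 (diagonal).
  r[A,B] = -0.2667 / (1.633 · 2.582) = -0.2667 / 4.2164 = -0.0632
  r[B,B] = 1 (diagonal).

R is symmetric with unit diagonal. Assembling:

R = [[1, -0.0632],
 [-0.0632, 1]]


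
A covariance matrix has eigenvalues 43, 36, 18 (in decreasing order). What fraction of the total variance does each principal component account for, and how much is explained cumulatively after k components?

Step 1 — total variance = trace(Sigma) = Σ λ_i = 43 + 36 + 18 = 97.

Step 2 — fraction explained by component i = λ_i / Σ λ:
  PC1: 43/97 = 0.4433
  PC2: 36/97 = 0.3711
  PC3: 18/97 = 0.1856

Step 3 — cumulative fraction after k components = (λ_1 + ... + λ_k) / Σ λ:
  k = 1: 43/97 = 0.4433
  k = 2: (43 + 36)/97 = 79/97 = 0.8144
  k = 3: (43 + 36 + 18)/97 = 97/97 = 1

Summary (fraction, with percent):

explained: PC1 0.4433 (44.33%), PC2 0.3711 (37.11%), PC3 0.1856 (18.56%);  cumulative: 0.4433, 0.8144, 1


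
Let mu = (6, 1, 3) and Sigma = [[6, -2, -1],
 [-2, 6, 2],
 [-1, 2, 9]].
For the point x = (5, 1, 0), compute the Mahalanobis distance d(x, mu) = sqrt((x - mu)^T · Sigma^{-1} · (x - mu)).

Step 1 — centre the observation: (x - mu) = (-1, 0, -3).

Step 2 — invert Sigma (cofactor / det for 3×3, or solve directly):
  Sigma^{-1} = [[0.188, 0.0602, 0.0075],
 [0.0602, 0.1992, -0.0376],
 [0.0075, -0.0376, 0.1203]].

Step 3 — form the quadratic (x - mu)^T · Sigma^{-1} · (x - mu):
  Sigma^{-1} · (x - mu) = (-0.2105, 0.0526, -0.3684).
  (x - mu)^T · [Sigma^{-1} · (x - mu)] = (-1)·(-0.2105) + (0)·(0.0526) + (-3)·(-0.3684) = 1.3158.

Step 4 — take square root: d = √(1.3158) ≈ 1.1471.

d(x, mu) = √(1.3158) ≈ 1.1471


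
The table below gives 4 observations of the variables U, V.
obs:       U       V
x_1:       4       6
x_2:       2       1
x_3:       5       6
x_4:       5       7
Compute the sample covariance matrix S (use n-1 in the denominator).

Step 1 — column means:
  mean(U) = (4 + 2 + 5 + 5) / 4 = 16/4 = 4
  mean(V) = (6 + 1 + 6 + 7) / 4 = 20/4 = 5

Step 2 — sample covariance S[i,j] = (1/(n-1)) · Σ_k (x_{k,i} - mean_i) · (x_{k,j} - mean_j), with n-1 = 3.
  S[U,U] = ((0)·(0) + (-2)·(-2) + (1)·(1) + (1)·(1)) / 3 = 6/3 = 2
  S[U,V] = ((0)·(1) + (-2)·(-4) + (1)·(1) + (1)·(2)) / 3 = 11/3 = 3.6667
  S[V,V] = ((1)·(1) + (-4)·(-4) + (1)·(1) + (2)·(2)) / 3 = 22/3 = 7.3333

S is symmetric (S[j,i] = S[i,j]). Assembling:

S = [[2, 3.6667],
 [3.6667, 7.3333]]


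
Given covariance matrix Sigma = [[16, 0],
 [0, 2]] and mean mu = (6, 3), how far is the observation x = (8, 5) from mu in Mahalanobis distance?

Step 1 — centre the observation: (x - mu) = (2, 2).

Step 2 — invert Sigma. det(Sigma) = 16·2 - (0)² = 32.
  Sigma^{-1} = (1/det) · [[d, -b], [-b, a]] = [[0.0625, 0],
 [0, 0.5]].

Step 3 — form the quadratic (x - mu)^T · Sigma^{-1} · (x - mu):
  Sigma^{-1} · (x - mu) = (0.125, 1).
  (x - mu)^T · [Sigma^{-1} · (x - mu)] = (2)·(0.125) + (2)·(1) = 2.25.

Step 4 — take square root: d = √(2.25) ≈ 1.5.

d(x, mu) = √(2.25) ≈ 1.5


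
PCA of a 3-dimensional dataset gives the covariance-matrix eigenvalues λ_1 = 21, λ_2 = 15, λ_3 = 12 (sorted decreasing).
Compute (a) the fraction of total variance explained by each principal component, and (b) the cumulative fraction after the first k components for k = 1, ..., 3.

Step 1 — total variance = trace(Sigma) = Σ λ_i = 21 + 15 + 12 = 48.

Step 2 — fraction explained by component i = λ_i / Σ λ:
  PC1: 21/48 = 0.4375
  PC2: 15/48 = 0.3125
  PC3: 12/48 = 0.25

Step 3 — cumulative fraction after k components = (λ_1 + ... + λ_k) / Σ λ:
  k = 1: 21/48 = 0.4375
  k = 2: (21 + 15)/48 = 36/48 = 0.75
  k = 3: (21 + 15 + 12)/48 = 48/48 = 1

Summary (fraction, with percent):

explained: PC1 0.4375 (43.75%), PC2 0.3125 (31.25%), PC3 0.25 (25%);  cumulative: 0.4375, 0.75, 1


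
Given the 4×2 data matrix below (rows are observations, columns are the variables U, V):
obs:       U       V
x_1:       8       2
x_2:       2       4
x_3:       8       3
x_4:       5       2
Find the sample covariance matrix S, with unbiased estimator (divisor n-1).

Step 1 — column means:
  mean(U) = (8 + 2 + 8 + 5) / 4 = 23/4 = 5.75
  mean(V) = (2 + 4 + 3 + 2) / 4 = 11/4 = 2.75

Step 2 — sample covariance S[i,j] = (1/(n-1)) · Σ_k (x_{k,i} - mean_i) · (x_{k,j} - mean_j), with n-1 = 3.
  S[U,U] = ((2.25)·(2.25) + (-3.75)·(-3.75) + (2.25)·(2.25) + (-0.75)·(-0.75)) / 3 = 24.75/3 = 8.25
  S[U,V] = ((2.25)·(-0.75) + (-3.75)·(1.25) + (2.25)·(0.25) + (-0.75)·(-0.75)) / 3 = -5.25/3 = -1.75
  S[V,V] = ((-0.75)·(-0.75) + (1.25)·(1.25) + (0.25)·(0.25) + (-0.75)·(-0.75)) / 3 = 2.75/3 = 0.9167

S is symmetric (S[j,i] = S[i,j]). Assembling:

S = [[8.25, -1.75],
 [-1.75, 0.9167]]


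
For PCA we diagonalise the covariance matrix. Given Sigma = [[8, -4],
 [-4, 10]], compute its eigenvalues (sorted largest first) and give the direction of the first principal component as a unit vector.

Step 1 — characteristic polynomial of 2×2 Sigma:
  det(Sigma - λI) = λ² - trace · λ + det = 0.
  trace = 8 + 10 = 18, det = 8·10 - (-4)² = 64.
Step 2 — discriminant:
  Δ = trace² - 4·det = 324 - 256 = 68.
Step 3 — eigenvalues:
  λ = (trace ± √Δ)/2 = (18 ± 8.2462)/2,
  λ_1 = 13.1231,  λ_2 = 4.8769.

Step 4 — unit eigenvector for λ_1: solve (Sigma - λ_1 I)v = 0. First row:
  (8 - 13.1231)·v_x + (-4)·v_y = 0, i.e. (-5.1231)·v_x + (-4)·v_y = 0,
  so v ∝ (b, λ_1 - a) = (-4, 5.1231); multiply by -1 so the first entry is positive: u = (4, -5.1231).
  ||u|| = √((4)² + (-5.1231)²) = √(42.2462) ≈ 6.4997,
  v_1 = u/||u|| ≈ (0.6154, -0.7882) (||v_1|| = 1).

λ_1 = 13.1231,  λ_2 = 4.8769;  v_1 ≈ (0.6154, -0.7882)


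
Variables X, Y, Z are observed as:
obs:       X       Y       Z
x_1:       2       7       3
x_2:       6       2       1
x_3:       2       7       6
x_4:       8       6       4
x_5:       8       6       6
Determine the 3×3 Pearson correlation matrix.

Step 1 — column means:
  mean(X) = (2 + 6 + 2 + 8 + 8) / 5 = 26/5 = 5.2
  mean(Y) = (7 + 2 + 7 + 6 + 6) / 5 = 28/5 = 5.6
  mean(Z) = (3 + 1 + 6 + 4 + 6) / 5 = 20/5 = 4

Step 2 — sample variances and covariances s[i,j] = (1/(n-1)) · Σ_k (x_{k,i} - mean_i) · (x_{k,j} - mean_j), with n-1 = 4:
  s[X,X] = ((-3.2)·(-3.2) + (0.8)·(0.8) + (-3.2)·(-3.2) + (2.8)·(2.8) + (2.8)·(2.8)) / 4 = 36.8/4 = 9.2
  s[X,Y] = ((-3.2)·(1.4) + (0.8)·(-3.6) + (-3.2)·(1.4) + (2.8)·(0.4) + (2.8)·(0.4)) / 4 = -9.6/4 = -2.4
  s[X,Z] = ((-3.2)·(-1) + (0.8)·(-3) + (-3.2)·(2) + (2.8)·(0) + (2.8)·(2)) / 4 = 0/4 = 0
  s[Y,Y] = ((1.4)·(1.4) + (-3.6)·(-3.6) + (1.4)·(1.4) + (0.4)·(0.4) + (0.4)·(0.4)) / 4 = 17.2/4 = 4.3
  s[Y,Z] = ((1.4)·(-1) + (-3.6)·(-3) + (1.4)·(2) + (0.4)·(0) + (0.4)·(2)) / 4 = 13/4 = 3.25
  s[Z,Z] = ((-1)·(-1) + (-3)·(-3) + (2)·(2) + (0)·(0) + (2)·(2)) / 4 = 18/4 = 4.5
  Sample standard deviations s_i = √(s[i,i]):
  s(X) = √(9.2) = 3.0332
  s(Y) = √(4.3) = 2.0736
  s(Z) = √(4.5) = 2.1213

Step 3 — r_{ij} = s_{ij} / (s_i · s_j):
  r[X,X] = 1 (diagonal).
  r[X,Y] = -2.4 / (3.0332 · 2.0736) = -2.4 / 6.2897 = -0.3816
  r[X,Z] = 0 / (3.0332 · 2.1213) = 0 / 6.4343 = 0
  r[Y,Y] = 1 (diagonal).
  r[Y,Z] = 3.25 / (2.0736 · 2.1213) = 3.25 / 4.3989 = 0.7388
  r[Z,Z] = 1 (diagonal).

R is symmetric with unit diagonal. Assembling:

R = [[1, -0.3816, 0],
 [-0.3816, 1, 0.7388],
 [0, 0.7388, 1]]


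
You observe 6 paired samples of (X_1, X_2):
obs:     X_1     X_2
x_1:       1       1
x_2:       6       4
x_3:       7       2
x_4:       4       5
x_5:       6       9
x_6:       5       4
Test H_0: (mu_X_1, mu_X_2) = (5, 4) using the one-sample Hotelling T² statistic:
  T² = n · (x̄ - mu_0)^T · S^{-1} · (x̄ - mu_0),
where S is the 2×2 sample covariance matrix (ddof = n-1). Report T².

Step 1 — sample mean vector:
  mean(X_1) = (1 + 6 + 7 + 4 + 6 + 5) / 6 = 29/6 = 4.8333
  mean(X_2) = (1 + 4 + 2 + 5 + 9 + 4) / 6 = 25/6 = 4.1667
  x̄ = (4.8333, 4.1667),  deviation x̄ - mu_0 = (4.8333, 4.1667) - (5, 4) = (-0.1667, 0.1667).

Step 2 — sample covariance matrix, S[i,j] = (1/(n-1)) · Σ_k (x_{k,i} - mean_i) · (x_{k,j} - mean_j), divisor n-1 = 5:
  S[X_1,X_1] = ((-3.8333)·(-3.8333) + (1.1667)·(1.1667) + (2.1667)·(2.1667) + (-0.8333)·(-0.8333) + (1.1667)·(1.1667) + (0.1667)·(0.1667)) / 5 = 22.8333/5 = 4.5667
  S[X_1,X_2] = ((-3.8333)·(-3.1667) + (1.1667)·(-0.1667) + (2.1667)·(-2.1667) + (-0.8333)·(0.8333) + (1.1667)·(4.8333) + (0.1667)·(-0.1667)) / 5 = 12.1667/5 = 2.4333
  S[X_2,X_2] = ((-3.1667)·(-3.1667) + (-0.1667)·(-0.1667) + (-2.1667)·(-2.1667) + (0.8333)·(0.8333) + (4.8333)·(4.8333) + (-0.1667)·(-0.1667)) / 5 = 38.8333/5 = 7.7667
  S = [[4.5667, 2.4333],
 [2.4333, 7.7667]].

Step 3 — invert S. det(S) = 4.5667·7.7667 - (2.4333)² = 29.5467.
  S^{-1} = (1/det) · [[d, -b], [-b, a]] = [[0.2629, -0.0824],
 [-0.0824, 0.1546]].

Step 4 — quadratic form (x̄ - mu_0)^T · S^{-1} · (x̄ - mu_0):
  S^{-1} · (x̄ - mu_0) = (-0.0575, 0.0395),
  (x̄ - mu_0)^T · [...] = (-0.1667)·(-0.0575) + (0.1667)·(0.0395) = 0.0162.

Step 5 — scale by n: T² = 6 · 0.0162 = 0.097.

T² ≈ 0.097


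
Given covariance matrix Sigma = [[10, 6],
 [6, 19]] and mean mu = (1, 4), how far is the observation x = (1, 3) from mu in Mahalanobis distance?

Step 1 — centre the observation: (x - mu) = (0, -1).

Step 2 — invert Sigma. det(Sigma) = 10·19 - (6)² = 154.
  Sigma^{-1} = (1/det) · [[d, -b], [-b, a]] = [[0.1234, -0.039],
 [-0.039, 0.0649]].

Step 3 — form the quadratic (x - mu)^T · Sigma^{-1} · (x - mu):
  Sigma^{-1} · (x - mu) = (0.039, -0.0649).
  (x - mu)^T · [Sigma^{-1} · (x - mu)] = (0)·(0.039) + (-1)·(-0.0649) = 0.0649.

Step 4 — take square root: d = √(0.0649) ≈ 0.2548.

d(x, mu) = √(0.0649) ≈ 0.2548


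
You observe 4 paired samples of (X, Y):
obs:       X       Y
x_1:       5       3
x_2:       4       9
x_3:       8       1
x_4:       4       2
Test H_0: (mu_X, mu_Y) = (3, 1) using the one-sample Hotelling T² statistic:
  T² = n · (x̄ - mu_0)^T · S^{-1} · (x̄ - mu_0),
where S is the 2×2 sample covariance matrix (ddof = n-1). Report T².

Step 1 — sample mean vector:
  mean(X) = (5 + 4 + 8 + 4) / 4 = 21/4 = 5.25
  mean(Y) = (3 + 9 + 1 + 2) / 4 = 15/4 = 3.75
  x̄ = (5.25, 3.75),  deviation x̄ - mu_0 = (5.25, 3.75) - (3, 1) = (2.25, 2.75).

Step 2 — sample covariance matrix, S[i,j] = (1/(n-1)) · Σ_k (x_{k,i} - mean_i) · (x_{k,j} - mean_j), divisor n-1 = 3:
  S[X,X] = ((-0.25)·(-0.25) + (-1.25)·(-1.25) + (2.75)·(2.75) + (-1.25)·(-1.25)) / 3 = 10.75/3 = 3.5833
  S[X,Y] = ((-0.25)·(-0.75) + (-1.25)·(5.25) + (2.75)·(-2.75) + (-1.25)·(-1.75)) / 3 = -11.75/3 = -3.9167
  S[Y,Y] = ((-0.75)·(-0.75) + (5.25)·(5.25) + (-2.75)·(-2.75) + (-1.75)·(-1.75)) / 3 = 38.75/3 = 12.9167
  S = [[3.5833, -3.9167],
 [-3.9167, 12.9167]].

Step 3 — invert S. det(S) = 3.5833·12.9167 - (-3.9167)² = 30.9444.
  S^{-1} = (1/det) · [[d, -b], [-b, a]] = [[0.4174, 0.1266],
 [0.1266, 0.1158]].

Step 4 — quadratic form (x̄ - mu_0)^T · S^{-1} · (x̄ - mu_0):
  S^{-1} · (x̄ - mu_0) = (1.2873, 0.6032),
  (x̄ - mu_0)^T · [...] = (2.25)·(1.2873) + (2.75)·(0.6032) = 4.5552.

Step 5 — scale by n: T² = 4 · 4.5552 = 18.2208.

T² ≈ 18.2208


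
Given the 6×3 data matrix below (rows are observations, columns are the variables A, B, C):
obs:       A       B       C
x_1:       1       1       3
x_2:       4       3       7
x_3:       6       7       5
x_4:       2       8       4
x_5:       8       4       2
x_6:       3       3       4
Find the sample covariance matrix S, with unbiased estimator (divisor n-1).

Step 1 — column means:
  mean(A) = (1 + 4 + 6 + 2 + 8 + 3) / 6 = 24/6 = 4
  mean(B) = (1 + 3 + 7 + 8 + 4 + 3) / 6 = 26/6 = 4.3333
  mean(C) = (3 + 7 + 5 + 4 + 2 + 4) / 6 = 25/6 = 4.1667

Step 2 — sample covariance S[i,j] = (1/(n-1)) · Σ_k (x_{k,i} - mean_i) · (x_{k,j} - mean_j), with n-1 = 5.
  S[A,A] = ((-3)·(-3) + (0)·(0) + (2)·(2) + (-2)·(-2) + (4)·(4) + (-1)·(-1)) / 5 = 34/5 = 6.8
  S[A,B] = ((-3)·(-3.3333) + (0)·(-1.3333) + (2)·(2.6667) + (-2)·(3.6667) + (4)·(-0.3333) + (-1)·(-1.3333)) / 5 = 8/5 = 1.6
  S[A,C] = ((-3)·(-1.1667) + (0)·(2.8333) + (2)·(0.8333) + (-2)·(-0.1667) + (4)·(-2.1667) + (-1)·(-0.1667)) / 5 = -3/5 = -0.6
  S[B,B] = ((-3.3333)·(-3.3333) + (-1.3333)·(-1.3333) + (2.6667)·(2.6667) + (3.6667)·(3.6667) + (-0.3333)·(-0.3333) + (-1.3333)·(-1.3333)) / 5 = 35.3333/5 = 7.0667
  S[B,C] = ((-3.3333)·(-1.1667) + (-1.3333)·(2.8333) + (2.6667)·(0.8333) + (3.6667)·(-0.1667) + (-0.3333)·(-2.1667) + (-1.3333)·(-0.1667)) / 5 = 2.6667/5 = 0.5333
  S[C,C] = ((-1.1667)·(-1.1667) + (2.8333)·(2.8333) + (0.8333)·(0.8333) + (-0.1667)·(-0.1667) + (-2.1667)·(-2.1667) + (-0.1667)·(-0.1667)) / 5 = 14.8333/5 = 2.9667

S is symmetric (S[j,i] = S[i,j]). Assembling:

S = [[6.8, 1.6, -0.6],
 [1.6, 7.0667, 0.5333],
 [-0.6, 0.5333, 2.9667]]


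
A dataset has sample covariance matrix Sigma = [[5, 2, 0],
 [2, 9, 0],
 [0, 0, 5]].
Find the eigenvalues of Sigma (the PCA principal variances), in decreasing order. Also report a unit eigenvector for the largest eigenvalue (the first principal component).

Step 1 — characteristic polynomial p(λ) = det(λI - Sigma) = λ³ - tr·λ² + c_1·λ - det, where tr = trace, c_1 = sum of the principal 2×2 minors, det = det(Sigma):
  tr = 5 + 9 + 5 = 19,
  c_1 = (5·9 - (2)²) + (5·5 - (0)²) + (9·5 - (0)²) = 41 + 25 + 45 = 111,
  det = 5·(9·5 - (0)²) - (2)·((2)·5 - (0)·(0)) + (0)·((2)·(0) - 9·(0)) = 5·(45) - (2)·(10) + (0)·(0) = 205.
  So p(λ) = λ³ - 19λ² + 111λ - 205.
Step 2 — look for an integer root (rational root theorem: any rational root is an integer divisor of 205). Testing λ = 5:
  p(5) = 125 - 475 + 555 - 205 = 0  ✓
  Dividing out (λ - 5): p(λ) = (λ - 5)(λ² - 14λ + 41).
Step 3 — remaining eigenvalues from the quadratic λ² - 14λ + 41 = 0:
  Δ = 14² - 4·41 = 196 - 164 = 32,  λ = (14 ± √32)/2 = (14 ± 5.6569)/2 ≈ 9.8284 or 4.1716.
  Sorted: λ_1 = 9.8284,  λ_2 = 5,  λ_3 = 4.1716  (check: sum = 19 = tr ✓).

Step 4 — unit eigenvector for λ_1 ≈ 9.8284: v spans the null space of (Sigma - λ_1 I), whose rows are
  r_1 = (-4.8284, 2, 0),  r_2 = (2, -0.8284, 0),  r_3 = (0, 0, -4.8284).
  v is orthogonal to every row, so take v ∝ r_1 × r_3 = ((2)·(-4.8284) - (0)·(0), (0)·(0) - (-4.8284)·(-4.8284), (-4.8284)·(0) - (2)·(0)) ≈ (-9.6569, -23.3137, 0).
  Rescale (multiply by -1 so the first nonzero entry is positive): u = (9.6569, 23.3137, 0).
  ||u|| = √((9.6569)² + (23.3137)² + (0)²) = √(636.7838) ≈ 25.2346,  v_1 = u/||u|| ≈ (0.3827, 0.9239, 0) (||v_1|| = 1).

λ_1 = 9.8284,  λ_2 = 5,  λ_3 = 4.1716;  v_1 ≈ (0.3827, 0.9239, 0)


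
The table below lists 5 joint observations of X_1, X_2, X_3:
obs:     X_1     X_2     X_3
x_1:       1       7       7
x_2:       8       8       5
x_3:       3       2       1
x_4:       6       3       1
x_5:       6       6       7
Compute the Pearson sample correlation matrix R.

Step 1 — column means:
  mean(X_1) = (1 + 8 + 3 + 6 + 6) / 5 = 24/5 = 4.8
  mean(X_2) = (7 + 8 + 2 + 3 + 6) / 5 = 26/5 = 5.2
  mean(X_3) = (7 + 5 + 1 + 1 + 7) / 5 = 21/5 = 4.2

Step 2 — sample variances and covariances s[i,j] = (1/(n-1)) · Σ_k (x_{k,i} - mean_i) · (x_{k,j} - mean_j), with n-1 = 4:
  s[X_1,X_1] = ((-3.8)·(-3.8) + (3.2)·(3.2) + (-1.8)·(-1.8) + (1.2)·(1.2) + (1.2)·(1.2)) / 4 = 30.8/4 = 7.7
  s[X_1,X_2] = ((-3.8)·(1.8) + (3.2)·(2.8) + (-1.8)·(-3.2) + (1.2)·(-2.2) + (1.2)·(0.8)) / 4 = 6.2/4 = 1.55
  s[X_1,X_3] = ((-3.8)·(2.8) + (3.2)·(0.8) + (-1.8)·(-3.2) + (1.2)·(-3.2) + (1.2)·(2.8)) / 4 = -2.8/4 = -0.7
  s[X_2,X_2] = ((1.8)·(1.8) + (2.8)·(2.8) + (-3.2)·(-3.2) + (-2.2)·(-2.2) + (0.8)·(0.8)) / 4 = 26.8/4 = 6.7
  s[X_2,X_3] = ((1.8)·(2.8) + (2.8)·(0.8) + (-3.2)·(-3.2) + (-2.2)·(-3.2) + (0.8)·(2.8)) / 4 = 26.8/4 = 6.7
  s[X_3,X_3] = ((2.8)·(2.8) + (0.8)·(0.8) + (-3.2)·(-3.2) + (-3.2)·(-3.2) + (2.8)·(2.8)) / 4 = 36.8/4 = 9.2
  Sample standard deviations s_i = √(s[i,i]):
  s(X_1) = √(7.7) = 2.7749
  s(X_2) = √(6.7) = 2.5884
  s(X_3) = √(9.2) = 3.0332

Step 3 — r_{ij} = s_{ij} / (s_i · s_j):
  r[X_1,X_1] = 1 (diagonal).
  r[X_1,X_2] = 1.55 / (2.7749 · 2.5884) = 1.55 / 7.1826 = 0.2158
  r[X_1,X_3] = -0.7 / (2.7749 · 3.0332) = -0.7 / 8.4167 = -0.0832
  r[X_2,X_2] = 1 (diagonal).
  r[X_2,X_3] = 6.7 / (2.5884 · 3.0332) = 6.7 / 7.8511 = 0.8534
  r[X_3,X_3] = 1 (diagonal).

R is symmetric with unit diagonal. Assembling:

R = [[1, 0.2158, -0.0832],
 [0.2158, 1, 0.8534],
 [-0.0832, 0.8534, 1]]


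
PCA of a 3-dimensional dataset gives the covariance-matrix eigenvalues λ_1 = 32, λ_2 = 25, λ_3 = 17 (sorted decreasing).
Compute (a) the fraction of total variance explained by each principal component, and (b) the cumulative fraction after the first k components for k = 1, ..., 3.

Step 1 — total variance = trace(Sigma) = Σ λ_i = 32 + 25 + 17 = 74.

Step 2 — fraction explained by component i = λ_i / Σ λ:
  PC1: 32/74 = 0.4324
  PC2: 25/74 = 0.3378
  PC3: 17/74 = 0.2297

Step 3 — cumulative fraction after k components = (λ_1 + ... + λ_k) / Σ λ:
  k = 1: 32/74 = 0.4324
  k = 2: (32 + 25)/74 = 57/74 = 0.7703
  k = 3: (32 + 25 + 17)/74 = 74/74 = 1

Summary (fraction, with percent):

explained: PC1 0.4324 (43.24%), PC2 0.3378 (33.78%), PC3 0.2297 (22.97%);  cumulative: 0.4324, 0.7703, 1


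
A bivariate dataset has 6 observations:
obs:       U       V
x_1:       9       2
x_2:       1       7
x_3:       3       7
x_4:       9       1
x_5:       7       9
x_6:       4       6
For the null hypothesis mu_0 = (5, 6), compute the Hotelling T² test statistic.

Step 1 — sample mean vector:
  mean(U) = (9 + 1 + 3 + 9 + 7 + 4) / 6 = 33/6 = 5.5
  mean(V) = (2 + 7 + 7 + 1 + 9 + 6) / 6 = 32/6 = 5.3333
  x̄ = (5.5, 5.3333),  deviation x̄ - mu_0 = (5.5, 5.3333) - (5, 6) = (0.5, -0.6667).

Step 2 — sample covariance matrix, S[i,j] = (1/(n-1)) · Σ_k (x_{k,i} - mean_i) · (x_{k,j} - mean_j), divisor n-1 = 5:
  S[U,U] = ((3.5)·(3.5) + (-4.5)·(-4.5) + (-2.5)·(-2.5) + (3.5)·(3.5) + (1.5)·(1.5) + (-1.5)·(-1.5)) / 5 = 55.5/5 = 11.1
  S[U,V] = ((3.5)·(-3.3333) + (-4.5)·(1.6667) + (-2.5)·(1.6667) + (3.5)·(-4.3333) + (1.5)·(3.6667) + (-1.5)·(0.6667)) / 5 = -34/5 = -6.8
  S[V,V] = ((-3.3333)·(-3.3333) + (1.6667)·(1.6667) + (1.6667)·(1.6667) + (-4.3333)·(-4.3333) + (3.6667)·(3.6667) + (0.6667)·(0.6667)) / 5 = 49.3333/5 = 9.8667
  S = [[11.1, -6.8],
 [-6.8, 9.8667]].

Step 3 — invert S. det(S) = 11.1·9.8667 - (-6.8)² = 63.28.
  S^{-1} = (1/det) · [[d, -b], [-b, a]] = [[0.1559, 0.1075],
 [0.1075, 0.1754]].

Step 4 — quadratic form (x̄ - mu_0)^T · S^{-1} · (x̄ - mu_0):
  S^{-1} · (x̄ - mu_0) = (0.0063, -0.0632),
  (x̄ - mu_0)^T · [...] = (0.5)·(0.0063) + (-0.6667)·(-0.0632) = 0.0453.

Step 5 — scale by n: T² = 6 · 0.0453 = 0.2718.

T² ≈ 0.2718


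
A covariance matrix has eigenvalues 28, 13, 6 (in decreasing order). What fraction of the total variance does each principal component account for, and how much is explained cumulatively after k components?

Step 1 — total variance = trace(Sigma) = Σ λ_i = 28 + 13 + 6 = 47.

Step 2 — fraction explained by component i = λ_i / Σ λ:
  PC1: 28/47 = 0.5957
  PC2: 13/47 = 0.2766
  PC3: 6/47 = 0.1277

Step 3 — cumulative fraction after k components = (λ_1 + ... + λ_k) / Σ λ:
  k = 1: 28/47 = 0.5957
  k = 2: (28 + 13)/47 = 41/47 = 0.8723
  k = 3: (28 + 13 + 6)/47 = 47/47 = 1

Summary (fraction, with percent):

explained: PC1 0.5957 (59.57%), PC2 0.2766 (27.66%), PC3 0.1277 (12.77%);  cumulative: 0.5957, 0.8723, 1


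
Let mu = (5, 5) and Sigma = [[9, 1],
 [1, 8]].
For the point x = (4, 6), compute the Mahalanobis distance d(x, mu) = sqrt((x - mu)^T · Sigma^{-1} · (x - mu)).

Step 1 — centre the observation: (x - mu) = (-1, 1).

Step 2 — invert Sigma. det(Sigma) = 9·8 - (1)² = 71.
  Sigma^{-1} = (1/det) · [[d, -b], [-b, a]] = [[0.1127, -0.0141],
 [-0.0141, 0.1268]].

Step 3 — form the quadratic (x - mu)^T · Sigma^{-1} · (x - mu):
  Sigma^{-1} · (x - mu) = (-0.1268, 0.1408).
  (x - mu)^T · [Sigma^{-1} · (x - mu)] = (-1)·(-0.1268) + (1)·(0.1408) = 0.2676.

Step 4 — take square root: d = √(0.2676) ≈ 0.5173.

d(x, mu) = √(0.2676) ≈ 0.5173


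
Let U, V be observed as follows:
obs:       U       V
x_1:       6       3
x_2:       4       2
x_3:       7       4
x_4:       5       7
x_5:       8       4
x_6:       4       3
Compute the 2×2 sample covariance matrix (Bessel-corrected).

Step 1 — column means:
  mean(U) = (6 + 4 + 7 + 5 + 8 + 4) / 6 = 34/6 = 5.6667
  mean(V) = (3 + 2 + 4 + 7 + 4 + 3) / 6 = 23/6 = 3.8333

Step 2 — sample covariance S[i,j] = (1/(n-1)) · Σ_k (x_{k,i} - mean_i) · (x_{k,j} - mean_j), with n-1 = 5.
  S[U,U] = ((0.3333)·(0.3333) + (-1.6667)·(-1.6667) + (1.3333)·(1.3333) + (-0.6667)·(-0.6667) + (2.3333)·(2.3333) + (-1.6667)·(-1.6667)) / 5 = 13.3333/5 = 2.6667
  S[U,V] = ((0.3333)·(-0.8333) + (-1.6667)·(-1.8333) + (1.3333)·(0.1667) + (-0.6667)·(3.1667) + (2.3333)·(0.1667) + (-1.6667)·(-0.8333)) / 5 = 2.6667/5 = 0.5333
  S[V,V] = ((-0.8333)·(-0.8333) + (-1.8333)·(-1.8333) + (0.1667)·(0.1667) + (3.1667)·(3.1667) + (0.1667)·(0.1667) + (-0.8333)·(-0.8333)) / 5 = 14.8333/5 = 2.9667

S is symmetric (S[j,i] = S[i,j]). Assembling:

S = [[2.6667, 0.5333],
 [0.5333, 2.9667]]


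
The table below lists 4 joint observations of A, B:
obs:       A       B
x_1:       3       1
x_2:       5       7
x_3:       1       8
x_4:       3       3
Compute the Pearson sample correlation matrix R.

Step 1 — column means:
  mean(A) = (3 + 5 + 1 + 3) / 4 = 12/4 = 3
  mean(B) = (1 + 7 + 8 + 3) / 4 = 19/4 = 4.75

Step 2 — sample variances and covariances s[i,j] = (1/(n-1)) · Σ_k (x_{k,i} - mean_i) · (x_{k,j} - mean_j), with n-1 = 3:
  s[A,A] = ((0)·(0) + (2)·(2) + (-2)·(-2) + (0)·(0)) / 3 = 8/3 = 2.6667
  s[A,B] = ((0)·(-3.75) + (2)·(2.25) + (-2)·(3.25) + (0)·(-1.75)) / 3 = -2/3 = -0.6667
  s[B,B] = ((-3.75)·(-3.75) + (2.25)·(2.25) + (3.25)·(3.25) + (-1.75)·(-1.75)) / 3 = 32.75/3 = 10.9167
  Sample standard deviations s_i = √(s[i,i]):
  s(A) = √(2.6667) = 1.633
  s(B) = √(10.9167) = 3.304

Step 3 — r_{ij} = s_{ij} / (s_i · s_j):
  r[A,A] = 1 (diagonal).
  r[A,B] = -0.6667 / (1.633 · 3.304) = -0.6667 / 5.3955 = -0.1236
  r[B,B] = 1 (diagonal).

R is symmetric with unit diagonal. Assembling:

R = [[1, -0.1236],
 [-0.1236, 1]]


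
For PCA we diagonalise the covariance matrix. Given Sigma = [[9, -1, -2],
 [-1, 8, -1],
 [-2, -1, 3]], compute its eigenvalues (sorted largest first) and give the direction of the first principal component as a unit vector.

Step 1 — characteristic polynomial p(λ) = det(λI - Sigma) = λ³ - tr·λ² + c_1·λ - det, where tr = trace, c_1 = sum of the principal 2×2 minors, det = det(Sigma):
  tr = 9 + 8 + 3 = 20,
  c_1 = (9·8 - (-1)²) + (9·3 - (-2)²) + (8·3 - (-1)²) = 71 + 23 + 23 = 117,
  det = 9·(8·3 - (-1)²) - (-1)·((-1)·3 - (-1)·(-2)) + (-2)·((-1)·(-1) - 8·(-2)) = 9·(23) - (-1)·(-5) + (-2)·(17) = 168.
  So p(λ) = λ³ - 20λ² + 117λ - 168.
Step 2 — look for an integer root (rational root theorem: any rational root is an integer divisor of 168). Testing λ = 8:
  p(8) = 512 - 1280 + 936 - 168 = 0  ✓
  Dividing out (λ - 8): p(λ) = (λ - 8)(λ² - 12λ + 21).
Step 3 — remaining eigenvalues from the quadratic λ² - 12λ + 21 = 0:
  Δ = 12² - 4·21 = 144 - 84 = 60,  λ = (12 ± √60)/2 = (12 ± 7.746)/2 ≈ 9.873 or 2.127.
  Sorted: λ_1 = 9.873,  λ_2 = 8,  λ_3 = 2.127  (check: sum = 20 = tr ✓).

Step 4 — unit eigenvector for λ_1 ≈ 9.873: v spans the null space of (Sigma - λ_1 I), whose rows are
  r_1 = (-0.873, -1, -2),  r_2 = (-1, -1.873, -1),  r_3 = (-2, -1, -6.873).
  v is orthogonal to every row, so take v ∝ r_1 × r_2 = ((-1)·(-1) - (-2)·(-1.873), (-2)·(-1) - (-0.873)·(-1), (-0.873)·(-1.873) - (-1)·(-1)) ≈ (-2.746, 1.127, 0.6351).
  Rescale (multiply by -1 so the first nonzero entry is positive): u = (2.746, -1.127, -0.6351).
  ||u|| = √((2.746)² + (-1.127)² + (-0.6351)²) = √(9.2138) ≈ 3.0354,  v_1 = u/||u|| ≈ (0.9046, -0.3713, -0.2092) (||v_1|| = 1).

λ_1 = 9.873,  λ_2 = 8,  λ_3 = 2.127;  v_1 ≈ (0.9046, -0.3713, -0.2092)


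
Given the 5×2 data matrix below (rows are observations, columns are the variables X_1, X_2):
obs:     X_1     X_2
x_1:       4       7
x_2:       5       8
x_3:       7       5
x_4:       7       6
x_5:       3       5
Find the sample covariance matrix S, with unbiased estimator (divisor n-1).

Step 1 — column means:
  mean(X_1) = (4 + 5 + 7 + 7 + 3) / 5 = 26/5 = 5.2
  mean(X_2) = (7 + 8 + 5 + 6 + 5) / 5 = 31/5 = 6.2

Step 2 — sample covariance S[i,j] = (1/(n-1)) · Σ_k (x_{k,i} - mean_i) · (x_{k,j} - mean_j), with n-1 = 4.
  S[X_1,X_1] = ((-1.2)·(-1.2) + (-0.2)·(-0.2) + (1.8)·(1.8) + (1.8)·(1.8) + (-2.2)·(-2.2)) / 4 = 12.8/4 = 3.2
  S[X_1,X_2] = ((-1.2)·(0.8) + (-0.2)·(1.8) + (1.8)·(-1.2) + (1.8)·(-0.2) + (-2.2)·(-1.2)) / 4 = -1.2/4 = -0.3
  S[X_2,X_2] = ((0.8)·(0.8) + (1.8)·(1.8) + (-1.2)·(-1.2) + (-0.2)·(-0.2) + (-1.2)·(-1.2)) / 4 = 6.8/4 = 1.7

S is symmetric (S[j,i] = S[i,j]). Assembling:

S = [[3.2, -0.3],
 [-0.3, 1.7]]


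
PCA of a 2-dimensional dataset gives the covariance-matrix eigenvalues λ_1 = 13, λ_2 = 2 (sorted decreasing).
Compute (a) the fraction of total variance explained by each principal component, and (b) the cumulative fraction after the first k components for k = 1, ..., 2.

Step 1 — total variance = trace(Sigma) = Σ λ_i = 13 + 2 = 15.

Step 2 — fraction explained by component i = λ_i / Σ λ:
  PC1: 13/15 = 0.8667
  PC2: 2/15 = 0.1333

Step 3 — cumulative fraction after k components = (λ_1 + ... + λ_k) / Σ λ:
  k = 1: 13/15 = 0.8667
  k = 2: (13 + 2)/15 = 15/15 = 1

Summary (fraction, with percent):

explained: PC1 0.8667 (86.67%), PC2 0.1333 (13.33%);  cumulative: 0.8667, 1


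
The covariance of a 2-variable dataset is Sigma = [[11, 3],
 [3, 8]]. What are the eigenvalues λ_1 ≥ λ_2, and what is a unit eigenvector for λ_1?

Step 1 — characteristic polynomial of 2×2 Sigma:
  det(Sigma - λI) = λ² - trace · λ + det = 0.
  trace = 11 + 8 = 19, det = 11·8 - (3)² = 79.
Step 2 — discriminant:
  Δ = trace² - 4·det = 361 - 316 = 45.
Step 3 — eigenvalues:
  λ = (trace ± √Δ)/2 = (19 ± 6.7082)/2,
  λ_1 = 12.8541,  λ_2 = 6.1459.

Step 4 — unit eigenvector for λ_1: solve (Sigma - λ_1 I)v = 0. First row:
  (11 - 12.8541)·v_x + (3)·v_y = 0, i.e. (-1.8541)·v_x + (3)·v_y = 0,
  so v ∝ (b, λ_1 - a) = (3, 1.8541) = u.
  ||u|| = √((3)² + (1.8541)²) = √(12.4377) ≈ 3.5267,
  v_1 = u/||u|| ≈ (0.8507, 0.5257) (||v_1|| = 1).

λ_1 = 12.8541,  λ_2 = 6.1459;  v_1 ≈ (0.8507, 0.5257)


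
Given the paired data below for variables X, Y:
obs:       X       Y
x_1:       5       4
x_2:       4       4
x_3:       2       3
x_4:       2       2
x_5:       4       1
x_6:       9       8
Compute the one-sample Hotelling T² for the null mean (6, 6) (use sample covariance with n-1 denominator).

Step 1 — sample mean vector:
  mean(X) = (5 + 4 + 2 + 2 + 4 + 9) / 6 = 26/6 = 4.3333
  mean(Y) = (4 + 4 + 3 + 2 + 1 + 8) / 6 = 22/6 = 3.6667
  x̄ = (4.3333, 3.6667),  deviation x̄ - mu_0 = (4.3333, 3.6667) - (6, 6) = (-1.6667, -2.3333).

Step 2 — sample covariance matrix, S[i,j] = (1/(n-1)) · Σ_k (x_{k,i} - mean_i) · (x_{k,j} - mean_j), divisor n-1 = 5:
  S[X,X] = ((0.6667)·(0.6667) + (-0.3333)·(-0.3333) + (-2.3333)·(-2.3333) + (-2.3333)·(-2.3333) + (-0.3333)·(-0.3333) + (4.6667)·(4.6667)) / 5 = 33.3333/5 = 6.6667
  S[X,Y] = ((0.6667)·(0.3333) + (-0.3333)·(0.3333) + (-2.3333)·(-0.6667) + (-2.3333)·(-1.6667) + (-0.3333)·(-2.6667) + (4.6667)·(4.3333)) / 5 = 26.6667/5 = 5.3333
  S[Y,Y] = ((0.3333)·(0.3333) + (0.3333)·(0.3333) + (-0.6667)·(-0.6667) + (-1.6667)·(-1.6667) + (-2.6667)·(-2.6667) + (4.3333)·(4.3333)) / 5 = 29.3333/5 = 5.8667
  S = [[6.6667, 5.3333],
 [5.3333, 5.8667]].

Step 3 — invert S. det(S) = 6.6667·5.8667 - (5.3333)² = 10.6667.
  S^{-1} = (1/det) · [[d, -b], [-b, a]] = [[0.55, -0.5],
 [-0.5, 0.625]].

Step 4 — quadratic form (x̄ - mu_0)^T · S^{-1} · (x̄ - mu_0):
  S^{-1} · (x̄ - mu_0) = (0.25, -0.625),
  (x̄ - mu_0)^T · [...] = (-1.6667)·(0.25) + (-2.3333)·(-0.625) = 1.0417.

Step 5 — scale by n: T² = 6 · 1.0417 = 6.25.

T² ≈ 6.25


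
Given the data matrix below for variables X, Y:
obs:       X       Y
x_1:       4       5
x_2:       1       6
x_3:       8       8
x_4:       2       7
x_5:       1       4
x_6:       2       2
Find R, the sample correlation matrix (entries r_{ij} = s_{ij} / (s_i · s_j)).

Step 1 — column means:
  mean(X) = (4 + 1 + 8 + 2 + 1 + 2) / 6 = 18/6 = 3
  mean(Y) = (5 + 6 + 8 + 7 + 4 + 2) / 6 = 32/6 = 5.3333

Step 2 — sample variances and covariances s[i,j] = (1/(n-1)) · Σ_k (x_{k,i} - mean_i) · (x_{k,j} - mean_j), with n-1 = 5:
  s[X,X] = ((1)·(1) + (-2)·(-2) + (5)·(5) + (-1)·(-1) + (-2)·(-2) + (-1)·(-1)) / 5 = 36/5 = 7.2
  s[X,Y] = ((1)·(-0.3333) + (-2)·(0.6667) + (5)·(2.6667) + (-1)·(1.6667) + (-2)·(-1.3333) + (-1)·(-3.3333)) / 5 = 16/5 = 3.2
  s[Y,Y] = ((-0.3333)·(-0.3333) + (0.6667)·(0.6667) + (2.6667)·(2.6667) + (1.6667)·(1.6667) + (-1.3333)·(-1.3333) + (-3.3333)·(-3.3333)) / 5 = 23.3333/5 = 4.6667
  Sample standard deviations s_i = √(s[i,i]):
  s(X) = √(7.2) = 2.6833
  s(Y) = √(4.6667) = 2.1602

Step 3 — r_{ij} = s_{ij} / (s_i · s_j):
  r[X,X] = 1 (diagonal).
  r[X,Y] = 3.2 / (2.6833 · 2.1602) = 3.2 / 5.7966 = 0.5521
  r[Y,Y] = 1 (diagonal).

R is symmetric with unit diagonal. Assembling:

R = [[1, 0.5521],
 [0.5521, 1]]


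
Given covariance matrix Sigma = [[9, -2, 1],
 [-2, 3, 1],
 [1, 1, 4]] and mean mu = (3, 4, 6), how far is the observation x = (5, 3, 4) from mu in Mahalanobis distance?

Step 1 — centre the observation: (x - mu) = (2, -1, -2).

Step 2 — invert Sigma (cofactor / det for 3×3, or solve directly):
  Sigma^{-1} = [[0.1447, 0.1184, -0.0658],
 [0.1184, 0.4605, -0.1447],
 [-0.0658, -0.1447, 0.3026]].

Step 3 — form the quadratic (x - mu)^T · Sigma^{-1} · (x - mu):
  Sigma^{-1} · (x - mu) = (0.3026, 0.0658, -0.5921).
  (x - mu)^T · [Sigma^{-1} · (x - mu)] = (2)·(0.3026) + (-1)·(0.0658) + (-2)·(-0.5921) = 1.7237.

Step 4 — take square root: d = √(1.7237) ≈ 1.3129.

d(x, mu) = √(1.7237) ≈ 1.3129


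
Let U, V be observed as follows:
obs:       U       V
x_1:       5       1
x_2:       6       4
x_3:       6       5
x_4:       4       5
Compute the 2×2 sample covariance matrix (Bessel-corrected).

Step 1 — column means:
  mean(U) = (5 + 6 + 6 + 4) / 4 = 21/4 = 5.25
  mean(V) = (1 + 4 + 5 + 5) / 4 = 15/4 = 3.75

Step 2 — sample covariance S[i,j] = (1/(n-1)) · Σ_k (x_{k,i} - mean_i) · (x_{k,j} - mean_j), with n-1 = 3.
  S[U,U] = ((-0.25)·(-0.25) + (0.75)·(0.75) + (0.75)·(0.75) + (-1.25)·(-1.25)) / 3 = 2.75/3 = 0.9167
  S[U,V] = ((-0.25)·(-2.75) + (0.75)·(0.25) + (0.75)·(1.25) + (-1.25)·(1.25)) / 3 = 0.25/3 = 0.0833
  S[V,V] = ((-2.75)·(-2.75) + (0.25)·(0.25) + (1.25)·(1.25) + (1.25)·(1.25)) / 3 = 10.75/3 = 3.5833

S is symmetric (S[j,i] = S[i,j]). Assembling:

S = [[0.9167, 0.0833],
 [0.0833, 3.5833]]


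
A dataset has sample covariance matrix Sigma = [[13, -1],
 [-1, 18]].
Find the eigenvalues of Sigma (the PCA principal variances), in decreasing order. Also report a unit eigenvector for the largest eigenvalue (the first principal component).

Step 1 — characteristic polynomial of 2×2 Sigma:
  det(Sigma - λI) = λ² - trace · λ + det = 0.
  trace = 13 + 18 = 31, det = 13·18 - (-1)² = 233.
Step 2 — discriminant:
  Δ = trace² - 4·det = 961 - 932 = 29.
Step 3 — eigenvalues:
  λ = (trace ± √Δ)/2 = (31 ± 5.3852)/2,
  λ_1 = 18.1926,  λ_2 = 12.8074.

Step 4 — unit eigenvector for λ_1: solve (Sigma - λ_1 I)v = 0. First row:
  (13 - 18.1926)·v_x + (-1)·v_y = 0, i.e. (-5.1926)·v_x + (-1)·v_y = 0,
  so v ∝ (b, λ_1 - a) = (-1, 5.1926); multiply by -1 so the first entry is positive: u = (1, -5.1926).
  ||u|| = √((1)² + (-5.1926)²) = √(27.9629) ≈ 5.288,
  v_1 = u/||u|| ≈ (0.1891, -0.982) (||v_1|| = 1).

λ_1 = 18.1926,  λ_2 = 12.8074;  v_1 ≈ (0.1891, -0.982)


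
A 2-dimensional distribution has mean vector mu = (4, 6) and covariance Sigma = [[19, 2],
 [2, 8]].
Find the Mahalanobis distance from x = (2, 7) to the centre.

Step 1 — centre the observation: (x - mu) = (-2, 1).

Step 2 — invert Sigma. det(Sigma) = 19·8 - (2)² = 148.
  Sigma^{-1} = (1/det) · [[d, -b], [-b, a]] = [[0.0541, -0.0135],
 [-0.0135, 0.1284]].

Step 3 — form the quadratic (x - mu)^T · Sigma^{-1} · (x - mu):
  Sigma^{-1} · (x - mu) = (-0.1216, 0.1554).
  (x - mu)^T · [Sigma^{-1} · (x - mu)] = (-2)·(-0.1216) + (1)·(0.1554) = 0.3986.

Step 4 — take square root: d = √(0.3986) ≈ 0.6314.

d(x, mu) = √(0.3986) ≈ 0.6314


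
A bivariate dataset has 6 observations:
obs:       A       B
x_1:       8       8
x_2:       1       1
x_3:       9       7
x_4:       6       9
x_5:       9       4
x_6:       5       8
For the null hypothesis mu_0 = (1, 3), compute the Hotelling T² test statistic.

Step 1 — sample mean vector:
  mean(A) = (8 + 1 + 9 + 6 + 9 + 5) / 6 = 38/6 = 6.3333
  mean(B) = (8 + 1 + 7 + 9 + 4 + 8) / 6 = 37/6 = 6.1667
  x̄ = (6.3333, 6.1667),  deviation x̄ - mu_0 = (6.3333, 6.1667) - (1, 3) = (5.3333, 3.1667).

Step 2 — sample covariance matrix, S[i,j] = (1/(n-1)) · Σ_k (x_{k,i} - mean_i) · (x_{k,j} - mean_j), divisor n-1 = 5:
  S[A,A] = ((1.6667)·(1.6667) + (-5.3333)·(-5.3333) + (2.6667)·(2.6667) + (-0.3333)·(-0.3333) + (2.6667)·(2.6667) + (-1.3333)·(-1.3333)) / 5 = 47.3333/5 = 9.4667
  S[A,B] = ((1.6667)·(1.8333) + (-5.3333)·(-5.1667) + (2.6667)·(0.8333) + (-0.3333)·(2.8333) + (2.6667)·(-2.1667) + (-1.3333)·(1.8333)) / 5 = 23.6667/5 = 4.7333
  S[B,B] = ((1.8333)·(1.8333) + (-5.1667)·(-5.1667) + (0.8333)·(0.8333) + (2.8333)·(2.8333) + (-2.1667)·(-2.1667) + (1.8333)·(1.8333)) / 5 = 46.8333/5 = 9.3667
  S = [[9.4667, 4.7333],
 [4.7333, 9.3667]].

Step 3 — invert S. det(S) = 9.4667·9.3667 - (4.7333)² = 66.2667.
  S^{-1} = (1/det) · [[d, -b], [-b, a]] = [[0.1413, -0.0714],
 [-0.0714, 0.1429]].

Step 4 — quadratic form (x̄ - mu_0)^T · S^{-1} · (x̄ - mu_0):
  S^{-1} · (x̄ - mu_0) = (0.5277, 0.0714),
  (x̄ - mu_0)^T · [...] = (5.3333)·(0.5277) + (3.1667)·(0.0714) = 3.0404.

Step 5 — scale by n: T² = 6 · 3.0404 = 18.2425.

T² ≈ 18.2425


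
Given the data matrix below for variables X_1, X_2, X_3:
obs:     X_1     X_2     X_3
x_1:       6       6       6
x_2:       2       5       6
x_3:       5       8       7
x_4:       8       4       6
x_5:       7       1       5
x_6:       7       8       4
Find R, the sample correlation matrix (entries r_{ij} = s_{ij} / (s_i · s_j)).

Step 1 — column means:
  mean(X_1) = (6 + 2 + 5 + 8 + 7 + 7) / 6 = 35/6 = 5.8333
  mean(X_2) = (6 + 5 + 8 + 4 + 1 + 8) / 6 = 32/6 = 5.3333
  mean(X_3) = (6 + 6 + 7 + 6 + 5 + 4) / 6 = 34/6 = 5.6667

Step 2 — sample variances and covariances s[i,j] = (1/(n-1)) · Σ_k (x_{k,i} - mean_i) · (x_{k,j} - mean_j), with n-1 = 5:
  s[X_1,X_1] = ((0.1667)·(0.1667) + (-3.8333)·(-3.8333) + (-0.8333)·(-0.8333) + (2.1667)·(2.1667) + (1.1667)·(1.1667) + (1.1667)·(1.1667)) / 5 = 22.8333/5 = 4.5667
  s[X_1,X_2] = ((0.1667)·(0.6667) + (-3.8333)·(-0.3333) + (-0.8333)·(2.6667) + (2.1667)·(-1.3333) + (1.1667)·(-4.3333) + (1.1667)·(2.6667)) / 5 = -5.6667/5 = -1.1333
  s[X_1,X_3] = ((0.1667)·(0.3333) + (-3.8333)·(0.3333) + (-0.8333)·(1.3333) + (2.1667)·(0.3333) + (1.1667)·(-0.6667) + (1.1667)·(-1.6667)) / 5 = -4.3333/5 = -0.8667
  s[X_2,X_2] = ((0.6667)·(0.6667) + (-0.3333)·(-0.3333) + (2.6667)·(2.6667) + (-1.3333)·(-1.3333) + (-4.3333)·(-4.3333) + (2.6667)·(2.6667)) / 5 = 35.3333/5 = 7.0667
  s[X_2,X_3] = ((0.6667)·(0.3333) + (-0.3333)·(0.3333) + (2.6667)·(1.3333) + (-1.3333)·(0.3333) + (-4.3333)·(-0.6667) + (2.6667)·(-1.6667)) / 5 = 1.6667/5 = 0.3333
  s[X_3,X_3] = ((0.3333)·(0.3333) + (0.3333)·(0.3333) + (1.3333)·(1.3333) + (0.3333)·(0.3333) + (-0.6667)·(-0.6667) + (-1.6667)·(-1.6667)) / 5 = 5.3333/5 = 1.0667
  Sample standard deviations s_i = √(s[i,i]):
  s(X_1) = √(4.5667) = 2.137
  s(X_2) = √(7.0667) = 2.6583
  s(X_3) = √(1.0667) = 1.0328

Step 3 — r_{ij} = s_{ij} / (s_i · s_j):
  r[X_1,X_1] = 1 (diagonal).
  r[X_1,X_2] = -1.1333 / (2.137 · 2.6583) = -1.1333 / 5.6808 = -0.1995
  r[X_1,X_3] = -0.8667 / (2.137 · 1.0328) = -0.8667 / 2.2071 = -0.3927
  r[X_2,X_2] = 1 (diagonal).
  r[X_2,X_3] = 0.3333 / (2.6583 · 1.0328) = 0.3333 / 2.7455 = 0.1214
  r[X_3,X_3] = 1 (diagonal).

R is symmetric with unit diagonal. Assembling:

R = [[1, -0.1995, -0.3927],
 [-0.1995, 1, 0.1214],
 [-0.3927, 0.1214, 1]]


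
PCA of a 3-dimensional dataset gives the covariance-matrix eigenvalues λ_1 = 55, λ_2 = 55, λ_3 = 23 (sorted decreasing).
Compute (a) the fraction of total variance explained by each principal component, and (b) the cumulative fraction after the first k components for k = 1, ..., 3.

Step 1 — total variance = trace(Sigma) = Σ λ_i = 55 + 55 + 23 = 133.

Step 2 — fraction explained by component i = λ_i / Σ λ:
  PC1: 55/133 = 0.4135
  PC2: 55/133 = 0.4135
  PC3: 23/133 = 0.1729

Step 3 — cumulative fraction after k components = (λ_1 + ... + λ_k) / Σ λ:
  k = 1: 55/133 = 0.4135
  k = 2: (55 + 55)/133 = 110/133 = 0.8271
  k = 3: (55 + 55 + 23)/133 = 133/133 = 1

Summary (fraction, with percent):

explained: PC1 0.4135 (41.35%), PC2 0.4135 (41.35%), PC3 0.1729 (17.29%);  cumulative: 0.4135, 0.8271, 1


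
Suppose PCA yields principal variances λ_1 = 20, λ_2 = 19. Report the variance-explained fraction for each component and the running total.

Step 1 — total variance = trace(Sigma) = Σ λ_i = 20 + 19 = 39.

Step 2 — fraction explained by component i = λ_i / Σ λ:
  PC1: 20/39 = 0.5128
  PC2: 19/39 = 0.4872

Step 3 — cumulative fraction after k components = (λ_1 + ... + λ_k) / Σ λ:
  k = 1: 20/39 = 0.5128
  k = 2: (20 + 19)/39 = 39/39 = 1

Summary (fraction, with percent):

explained: PC1 0.5128 (51.28%), PC2 0.4872 (48.72%);  cumulative: 0.5128, 1


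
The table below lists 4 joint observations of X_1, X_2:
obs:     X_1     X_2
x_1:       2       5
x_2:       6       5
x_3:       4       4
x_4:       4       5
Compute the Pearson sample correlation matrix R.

Step 1 — column means:
  mean(X_1) = (2 + 6 + 4 + 4) / 4 = 16/4 = 4
  mean(X_2) = (5 + 5 + 4 + 5) / 4 = 19/4 = 4.75

Step 2 — sample variances and covariances s[i,j] = (1/(n-1)) · Σ_k (x_{k,i} - mean_i) · (x_{k,j} - mean_j), with n-1 = 3:
  s[X_1,X_1] = ((-2)·(-2) + (2)·(2) + (0)·(0) + (0)·(0)) / 3 = 8/3 = 2.6667
  s[X_1,X_2] = ((-2)·(0.25) + (2)·(0.25) + (0)·(-0.75) + (0)·(0.25)) / 3 = 0/3 = 0
  s[X_2,X_2] = ((0.25)·(0.25) + (0.25)·(0.25) + (-0.75)·(-0.75) + (0.25)·(0.25)) / 3 = 0.75/3 = 0.25
  Sample standard deviations s_i = √(s[i,i]):
  s(X_1) = √(2.6667) = 1.633
  s(X_2) = √(0.25) = 0.5

Step 3 — r_{ij} = s_{ij} / (s_i · s_j):
  r[X_1,X_1] = 1 (diagonal).
  r[X_1,X_2] = 0 / (1.633 · 0.5) = 0 / 0.8165 = 0
  r[X_2,X_2] = 1 (diagonal).

R is symmetric with unit diagonal. Assembling:

R = [[1, 0],
 [0, 1]]
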